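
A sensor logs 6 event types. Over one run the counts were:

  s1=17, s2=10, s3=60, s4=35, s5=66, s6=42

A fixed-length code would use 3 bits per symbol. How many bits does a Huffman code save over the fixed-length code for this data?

Fixed-length: 3 bits × 230 symbols = 690 bits.
Huffman merges:
combine s2(10), s1(17) → 27
combine 27, s4(35) → 62
combine s6(42), s3(60) → 102
combine 62, s5(66) → 128
combine 102, 128 → 230
Huffman total = 27 + 62 + 102 + 128 + 230 = 549 bits.
Saving = 690 − 549 = 141 bits.

141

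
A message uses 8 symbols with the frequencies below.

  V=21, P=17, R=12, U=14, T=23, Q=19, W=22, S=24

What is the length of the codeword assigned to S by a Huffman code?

3

Repeatedly merge the two smallest:
combine R(12), U(14) → 26
combine P(17), Q(19) → 36
combine V(21), W(22) → 43
combine T(23), S(24) → 47
combine 26, 36 → 62
combine 43, 47 → 90
combine 62, 90 → 152
The subtree containing S is merged 3 times, so code length = 3.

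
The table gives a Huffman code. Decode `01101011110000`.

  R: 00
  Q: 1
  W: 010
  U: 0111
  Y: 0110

Read left to right; each codeword is recognised as soon as it completes (prefix code):
  0110→Y | 1→Q | 0111→U | 1→Q | 00→R | 00→R
Decoded message: YQUQRR

YQUQRR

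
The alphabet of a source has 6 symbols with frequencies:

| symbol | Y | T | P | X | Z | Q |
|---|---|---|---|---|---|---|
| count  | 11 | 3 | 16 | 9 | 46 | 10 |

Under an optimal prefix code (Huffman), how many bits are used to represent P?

3

Repeatedly merge the two smallest:
combine T(3), X(9) → 12
combine Q(10), Y(11) → 21
combine 12, P(16) → 28
combine 21, 28 → 49
combine Z(46), 49 → 95
P sits 3 levels below the root, so its codeword is 3 bits.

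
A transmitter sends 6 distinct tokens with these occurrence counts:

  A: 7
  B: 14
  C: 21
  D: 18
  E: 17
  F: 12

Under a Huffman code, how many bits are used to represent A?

3

Repeatedly merge the two smallest:
A(7) + F(12) → 19
B(14) + E(17) → 31
D(18) + 19 → 37
C(21) + 31 → 52
37 + 52 → 89
A's leaf is at depth 3, giving a 3-bit codeword.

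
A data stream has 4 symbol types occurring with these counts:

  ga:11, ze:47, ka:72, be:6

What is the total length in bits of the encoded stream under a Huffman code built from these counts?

Build the Huffman tree bottom-up:
combine be(6), ga(11) → 17
combine 17, ze(47) → 64
combine 64, ka(72) → 136
Total encoded bits = sum of merged weights = 17 + 64 + 136 = 217.

217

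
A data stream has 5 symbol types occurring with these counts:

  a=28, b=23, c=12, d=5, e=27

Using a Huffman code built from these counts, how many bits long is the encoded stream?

207

Build the Huffman tree bottom-up:
merge d(5) and c(12): 17
merge 17 and b(23): 40
merge e(27) and a(28): 55
merge 40 and 55: 95
Each symbol's bit-cost is frequency × depth; summing gives 207 bits (equivalently 17 + 40 + 55 + 95).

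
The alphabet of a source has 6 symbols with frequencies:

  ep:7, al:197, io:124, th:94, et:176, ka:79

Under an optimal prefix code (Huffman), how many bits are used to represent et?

Huffman merges, smallest pair first:
ep(7) + ka(79) → 86
86 + th(94) → 180
io(124) + et(176) → 300
180 + al(197) → 377
300 + 377 → 677
The subtree containing et is merged 2 times, so code length = 2.

2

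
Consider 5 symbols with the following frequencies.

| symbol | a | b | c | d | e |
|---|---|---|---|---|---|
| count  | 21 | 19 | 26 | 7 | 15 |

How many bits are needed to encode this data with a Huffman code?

198

Merge the two smallest weights repeatedly:
merge d(7) and e(15): 22
merge b(19) and a(21): 40
merge 22 and c(26): 48
merge 40 and 48: 88
Each symbol's bit-cost is frequency × depth; summing gives 198 bits (equivalently 22 + 40 + 48 + 88).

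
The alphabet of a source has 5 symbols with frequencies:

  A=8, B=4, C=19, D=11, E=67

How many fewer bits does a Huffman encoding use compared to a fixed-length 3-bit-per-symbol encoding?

Fixed-length: 3 bits × 109 symbols = 327 bits.
Huffman merges:
B(4) + A(8) → 12
D(11) + 12 → 23
C(19) + 23 → 42
42 + E(67) → 109
Huffman total = 12 + 23 + 42 + 109 = 186 bits.
Saving = 327 − 186 = 141 bits.

141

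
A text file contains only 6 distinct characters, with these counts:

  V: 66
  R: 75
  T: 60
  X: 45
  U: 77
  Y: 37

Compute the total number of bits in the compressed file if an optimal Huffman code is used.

Build the Huffman tree bottom-up:
combine Y(37), X(45) → 82
combine T(60), V(66) → 126
combine R(75), U(77) → 152
combine 82, 126 → 208
combine 152, 208 → 360
The encoded length is the sum of every internal node's weight: 82 + 126 + 152 + 208 + 360 = 928 bits.

928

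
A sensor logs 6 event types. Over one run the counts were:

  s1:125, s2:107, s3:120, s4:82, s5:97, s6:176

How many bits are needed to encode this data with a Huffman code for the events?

Merge the two smallest weights repeatedly:
combine s4(82), s5(97) → 179
combine s2(107), s3(120) → 227
combine s1(125), s6(176) → 301
combine 179, 227 → 406
combine 301, 406 → 707
The encoded length is the sum of every internal node's weight: 179 + 227 + 301 + 406 + 707 = 1820 bits.

1820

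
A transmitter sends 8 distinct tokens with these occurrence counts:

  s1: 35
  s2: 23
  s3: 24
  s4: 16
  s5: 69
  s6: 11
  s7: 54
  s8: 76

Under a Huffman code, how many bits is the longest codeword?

Merge the two lowest-weight nodes at each step:
merge s6(11) and s4(16): 27
merge s2(23) and s3(24): 47
merge 27 and s1(35): 62
merge 47 and s7(54): 101
merge 62 and s5(69): 131
merge s8(76) and 101: 177
merge 131 and 177: 308
The first pair merged (s6, s4) ends up deepest, at depth 4.

4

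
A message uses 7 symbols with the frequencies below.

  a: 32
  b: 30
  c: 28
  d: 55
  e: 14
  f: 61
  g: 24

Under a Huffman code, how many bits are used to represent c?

3

Build the tree from the bottom:
combine e(14), g(24) → 38
combine c(28), b(30) → 58
combine a(32), 38 → 70
combine d(55), 58 → 113
combine f(61), 70 → 131
combine 113, 131 → 244
c's leaf is at depth 3, giving a 3-bit codeword.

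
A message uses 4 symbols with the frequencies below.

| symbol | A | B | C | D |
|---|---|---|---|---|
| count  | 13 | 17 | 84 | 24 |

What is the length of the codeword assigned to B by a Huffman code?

Huffman merges, smallest pair first:
merge A(13) and B(17): 30
merge D(24) and 30: 54
merge 54 and C(84): 138
B's leaf is at depth 3, giving a 3-bit codeword.

3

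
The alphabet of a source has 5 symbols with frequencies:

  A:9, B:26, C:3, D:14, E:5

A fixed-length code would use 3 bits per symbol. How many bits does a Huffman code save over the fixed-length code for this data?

Fixed-length: 3 bits × 57 symbols = 171 bits.
Huffman merges:
C(3) + E(5) → 8
8 + A(9) → 17
D(14) + 17 → 31
B(26) + 31 → 57
Huffman total = 8 + 17 + 31 + 57 = 113 bits.
Saving = 171 − 113 = 58 bits.

58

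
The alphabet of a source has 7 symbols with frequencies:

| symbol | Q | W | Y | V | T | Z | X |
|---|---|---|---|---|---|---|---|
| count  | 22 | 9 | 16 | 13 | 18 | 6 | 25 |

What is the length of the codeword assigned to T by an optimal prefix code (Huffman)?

Build the tree from the bottom:
merge Z(6) and W(9): 15
merge V(13) and 15: 28
merge Y(16) and T(18): 34
merge Q(22) and X(25): 47
merge 28 and 34: 62
merge 47 and 62: 109
T sits 3 levels below the root, so its codeword is 3 bits.

3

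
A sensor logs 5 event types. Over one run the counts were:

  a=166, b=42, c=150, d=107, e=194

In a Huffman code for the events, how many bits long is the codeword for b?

Repeatedly merge the two smallest:
b(42) + d(107) → 149
149 + c(150) → 299
a(166) + e(194) → 360
299 + 360 → 659
b's leaf is at depth 3, giving a 3-bit codeword.

3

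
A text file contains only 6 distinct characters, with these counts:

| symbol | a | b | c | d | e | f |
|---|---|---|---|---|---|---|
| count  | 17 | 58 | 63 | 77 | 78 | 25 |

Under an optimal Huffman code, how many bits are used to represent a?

Build the tree from the bottom:
combine a(17), f(25) → 42
combine 42, b(58) → 100
combine c(63), d(77) → 140
combine e(78), 100 → 178
combine 140, 178 → 318
The subtree containing a is merged 4 times, so code length = 4.

4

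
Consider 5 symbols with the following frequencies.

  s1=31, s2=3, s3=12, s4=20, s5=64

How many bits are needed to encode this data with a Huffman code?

Merge the two smallest weights repeatedly:
combine s2(3), s3(12) → 15
combine 15, s4(20) → 35
combine s1(31), 35 → 66
combine s5(64), 66 → 130
Total encoded bits = sum of merged weights = 15 + 35 + 66 + 130 = 246.

246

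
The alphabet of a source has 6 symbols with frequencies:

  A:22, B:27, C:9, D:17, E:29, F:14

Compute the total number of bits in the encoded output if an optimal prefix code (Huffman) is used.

298

Greedily combine the two least-frequent nodes:
combine C(9), F(14) → 23
combine D(17), A(22) → 39
combine 23, B(27) → 50
combine E(29), 39 → 68
combine 50, 68 → 118
Each symbol's bit-cost is frequency × depth; summing gives 298 bits (equivalently 23 + 39 + 50 + 68 + 118).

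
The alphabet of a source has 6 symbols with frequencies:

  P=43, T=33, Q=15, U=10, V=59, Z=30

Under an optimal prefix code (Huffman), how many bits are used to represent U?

4

Repeatedly merge the two smallest:
combine U(10), Q(15) → 25
combine 25, Z(30) → 55
combine T(33), P(43) → 76
combine 55, V(59) → 114
combine 76, 114 → 190
The subtree containing U is merged 4 times, so code length = 4.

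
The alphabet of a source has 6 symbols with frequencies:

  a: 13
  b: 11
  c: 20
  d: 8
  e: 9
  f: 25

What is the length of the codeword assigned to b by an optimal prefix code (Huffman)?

Repeatedly merge the two smallest:
merge d(8) and e(9): 17
merge b(11) and a(13): 24
merge 17 and c(20): 37
merge 24 and f(25): 49
merge 37 and 49: 86
b's leaf is at depth 3, giving a 3-bit codeword.

3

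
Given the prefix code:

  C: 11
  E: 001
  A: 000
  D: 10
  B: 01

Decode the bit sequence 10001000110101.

DEACBB

Read left to right; each codeword is recognised as soon as it completes (prefix code):
  10→D | 001→E | 000→A | 11→C | 01→B | 01→B
Decoded message: DEACBB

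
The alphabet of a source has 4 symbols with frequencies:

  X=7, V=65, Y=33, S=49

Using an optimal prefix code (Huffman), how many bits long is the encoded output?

Greedily combine the two least-frequent nodes:
merge X(7) and Y(33): 40
merge 40 and S(49): 89
merge V(65) and 89: 154
Each symbol's bit-cost is frequency × depth; summing gives 283 bits (equivalently 40 + 89 + 154).

283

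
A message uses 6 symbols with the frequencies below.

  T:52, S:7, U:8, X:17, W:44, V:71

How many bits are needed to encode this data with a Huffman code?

Merge the two smallest weights repeatedly:
merge S(7) and U(8): 15
merge 15 and X(17): 32
merge 32 and W(44): 76
merge T(52) and V(71): 123
merge 76 and 123: 199
Total encoded bits = sum of merged weights = 15 + 32 + 76 + 123 + 199 = 445.

445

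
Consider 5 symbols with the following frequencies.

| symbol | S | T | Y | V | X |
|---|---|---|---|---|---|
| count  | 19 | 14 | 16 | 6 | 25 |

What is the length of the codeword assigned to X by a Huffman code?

2

Repeatedly merge the two smallest:
combine V(6), T(14) → 20
combine Y(16), S(19) → 35
combine 20, X(25) → 45
combine 35, 45 → 80
X sits 2 levels below the root, so its codeword is 2 bits.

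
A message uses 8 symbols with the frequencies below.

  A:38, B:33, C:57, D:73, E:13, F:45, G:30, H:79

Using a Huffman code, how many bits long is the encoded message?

1066

Greedily combine the two least-frequent nodes:
combine E(13), G(30) → 43
combine B(33), A(38) → 71
combine 43, F(45) → 88
combine C(57), 71 → 128
combine D(73), H(79) → 152
combine 88, 128 → 216
combine 152, 216 → 368
Total encoded bits = sum of merged weights = 43 + 71 + 88 + 128 + 152 + 216 + 368 = 1066.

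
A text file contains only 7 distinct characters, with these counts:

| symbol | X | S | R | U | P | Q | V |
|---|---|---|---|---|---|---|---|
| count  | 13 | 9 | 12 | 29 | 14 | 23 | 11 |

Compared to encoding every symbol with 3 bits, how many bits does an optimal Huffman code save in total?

Fixed-length: 3 bits × 111 symbols = 333 bits.
Huffman merges:
S(9) + V(11) → 20
R(12) + X(13) → 25
P(14) + 20 → 34
Q(23) + 25 → 48
U(29) + 34 → 63
48 + 63 → 111
Huffman total = 20 + 25 + 34 + 48 + 63 + 111 = 301 bits.
Saving = 333 − 301 = 32 bits.

32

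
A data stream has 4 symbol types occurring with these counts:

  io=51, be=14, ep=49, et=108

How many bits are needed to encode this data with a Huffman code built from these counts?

399

Build the Huffman tree bottom-up:
be(14) + ep(49) → 63
io(51) + 63 → 114
et(108) + 114 → 222
Total encoded bits = sum of merged weights = 63 + 114 + 222 = 399.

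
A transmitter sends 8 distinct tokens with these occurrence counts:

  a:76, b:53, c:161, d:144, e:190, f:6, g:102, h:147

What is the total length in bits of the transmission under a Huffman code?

Merge the two smallest weights repeatedly:
combine f(6), b(53) → 59
combine 59, a(76) → 135
combine g(102), 135 → 237
combine d(144), h(147) → 291
combine c(161), e(190) → 351
combine 237, 291 → 528
combine 351, 528 → 879
The encoded length is the sum of every internal node's weight: 59 + 135 + 237 + 291 + 351 + 528 + 879 = 2480 bits.

2480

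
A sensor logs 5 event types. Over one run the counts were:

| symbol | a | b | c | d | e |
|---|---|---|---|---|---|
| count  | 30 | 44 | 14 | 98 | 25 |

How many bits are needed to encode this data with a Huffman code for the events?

432

Merge the two smallest weights repeatedly:
merge c(14) and e(25): 39
merge a(30) and 39: 69
merge b(44) and 69: 113
merge d(98) and 113: 211
The encoded length is the sum of every internal node's weight: 39 + 69 + 113 + 211 = 432 bits.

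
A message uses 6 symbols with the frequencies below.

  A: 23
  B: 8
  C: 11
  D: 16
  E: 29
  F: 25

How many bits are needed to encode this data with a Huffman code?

Greedily combine the two least-frequent nodes:
B(8) + C(11) → 19
D(16) + 19 → 35
A(23) + F(25) → 48
E(29) + 35 → 64
48 + 64 → 112
Each symbol's bit-cost is frequency × depth; summing gives 278 bits (equivalently 19 + 35 + 48 + 64 + 112).

278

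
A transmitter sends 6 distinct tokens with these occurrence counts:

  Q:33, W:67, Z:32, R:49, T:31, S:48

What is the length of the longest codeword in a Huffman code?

Merge the two lowest-weight nodes at each step:
combine T(31), Z(32) → 63
combine Q(33), S(48) → 81
combine R(49), 63 → 112
combine W(67), 81 → 148
combine 112, 148 → 260
The first pair merged (T, Z) ends up deepest, at depth 3.

3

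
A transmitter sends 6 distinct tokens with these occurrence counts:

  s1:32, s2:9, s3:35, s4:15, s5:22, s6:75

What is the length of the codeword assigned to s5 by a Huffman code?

3

Huffman merges, smallest pair first:
merge s2(9) and s4(15): 24
merge s5(22) and 24: 46
merge s1(32) and s3(35): 67
merge 46 and 67: 113
merge s6(75) and 113: 188
The subtree containing s5 is merged 3 times, so code length = 3.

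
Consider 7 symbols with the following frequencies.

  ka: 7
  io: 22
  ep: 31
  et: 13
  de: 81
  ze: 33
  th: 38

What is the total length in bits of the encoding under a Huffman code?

Build the Huffman tree bottom-up:
combine ka(7), et(13) → 20
combine 20, io(22) → 42
combine ep(31), ze(33) → 64
combine th(38), 42 → 80
combine 64, 80 → 144
combine de(81), 144 → 225
Total encoded bits = sum of merged weights = 20 + 42 + 64 + 80 + 144 + 225 = 575.

575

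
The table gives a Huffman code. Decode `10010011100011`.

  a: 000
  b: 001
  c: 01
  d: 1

Read left to right; each codeword is recognised as soon as it completes (prefix code):
  1→d | 001→b | 001→b | 1→d | 1→d | 000→a | 1→d | 1→d
Decoded message: dbbddadd

dbbddadd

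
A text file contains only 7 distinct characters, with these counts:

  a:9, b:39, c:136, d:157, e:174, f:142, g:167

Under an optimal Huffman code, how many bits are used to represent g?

2

Build the tree from the bottom:
merge a(9) and b(39): 48
merge 48 and c(136): 184
merge f(142) and d(157): 299
merge g(167) and e(174): 341
merge 184 and 299: 483
merge 341 and 483: 824
g sits 2 levels below the root, so its codeword is 2 bits.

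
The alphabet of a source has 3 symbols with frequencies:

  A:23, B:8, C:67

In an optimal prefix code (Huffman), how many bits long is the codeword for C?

1

Huffman merges, smallest pair first:
combine B(8), A(23) → 31
combine 31, C(67) → 98
C sits one level below the root: a 1-bit codeword.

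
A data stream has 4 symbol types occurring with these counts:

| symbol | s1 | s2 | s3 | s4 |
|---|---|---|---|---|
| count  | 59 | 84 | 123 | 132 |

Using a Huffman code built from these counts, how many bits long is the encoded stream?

796

Merge the two smallest weights repeatedly:
combine s1(59), s2(84) → 143
combine s3(123), s4(132) → 255
combine 143, 255 → 398
The encoded length is the sum of every internal node's weight: 143 + 255 + 398 = 796 bits.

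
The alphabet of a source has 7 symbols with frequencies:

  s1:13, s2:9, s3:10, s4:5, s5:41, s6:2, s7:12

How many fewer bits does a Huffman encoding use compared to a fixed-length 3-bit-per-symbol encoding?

59

Fixed-length: 3 bits × 92 symbols = 276 bits.
Huffman merges:
combine s6(2), s4(5) → 7
combine 7, s2(9) → 16
combine s3(10), s7(12) → 22
combine s1(13), 16 → 29
combine 22, 29 → 51
combine s5(41), 51 → 92
Huffman total = 7 + 16 + 22 + 29 + 51 + 92 = 217 bits.
Saving = 276 − 217 = 59 bits.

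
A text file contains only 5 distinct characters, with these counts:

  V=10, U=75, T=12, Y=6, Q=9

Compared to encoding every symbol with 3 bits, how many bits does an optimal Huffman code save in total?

Fixed-length: 3 bits × 112 symbols = 336 bits.
Huffman merges:
combine Y(6), Q(9) → 15
combine V(10), T(12) → 22
combine 15, 22 → 37
combine 37, U(75) → 112
Huffman total = 15 + 22 + 37 + 112 = 186 bits.
Saving = 336 − 186 = 150 bits.

150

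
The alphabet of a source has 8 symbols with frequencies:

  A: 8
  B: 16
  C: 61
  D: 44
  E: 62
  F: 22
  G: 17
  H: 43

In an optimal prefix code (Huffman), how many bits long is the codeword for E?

Huffman merges, smallest pair first:
A(8) + B(16) → 24
G(17) + F(22) → 39
24 + 39 → 63
H(43) + D(44) → 87
C(61) + E(62) → 123
63 + 87 → 150
123 + 150 → 273
The subtree containing E is merged 2 times, so code length = 2.

2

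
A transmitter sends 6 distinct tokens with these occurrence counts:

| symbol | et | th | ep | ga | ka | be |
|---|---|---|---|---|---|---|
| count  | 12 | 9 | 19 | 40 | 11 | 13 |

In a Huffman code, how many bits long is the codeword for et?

Huffman merges, smallest pair first:
merge th(9) and ka(11): 20
merge et(12) and be(13): 25
merge ep(19) and 20: 39
merge 25 and 39: 64
merge ga(40) and 64: 104
et's leaf is at depth 3, giving a 3-bit codeword.

3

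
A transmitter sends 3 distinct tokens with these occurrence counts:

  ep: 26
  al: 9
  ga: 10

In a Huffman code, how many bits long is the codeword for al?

Build the tree from the bottom:
merge al(9) and ga(10): 19
merge 19 and ep(26): 45
The subtree containing al is merged 2 times, so code length = 2.

2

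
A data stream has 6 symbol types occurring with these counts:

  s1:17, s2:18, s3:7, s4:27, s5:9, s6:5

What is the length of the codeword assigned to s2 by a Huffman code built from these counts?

2

Huffman merges, smallest pair first:
merge s6(5) and s3(7): 12
merge s5(9) and 12: 21
merge s1(17) and s2(18): 35
merge 21 and s4(27): 48
merge 35 and 48: 83
s2 sits 2 levels below the root, so its codeword is 2 bits.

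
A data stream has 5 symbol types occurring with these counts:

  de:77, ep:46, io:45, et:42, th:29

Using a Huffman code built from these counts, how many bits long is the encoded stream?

549

Build the Huffman tree bottom-up:
merge th(29) and et(42): 71
merge io(45) and ep(46): 91
merge 71 and de(77): 148
merge 91 and 148: 239
Total encoded bits = sum of merged weights = 71 + 91 + 148 + 239 = 549.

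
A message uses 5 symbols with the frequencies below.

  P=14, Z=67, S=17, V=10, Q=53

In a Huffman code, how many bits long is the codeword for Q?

2

Repeatedly merge the two smallest:
combine V(10), P(14) → 24
combine S(17), 24 → 41
combine 41, Q(53) → 94
combine Z(67), 94 → 161
Q's leaf is at depth 2, giving a 2-bit codeword.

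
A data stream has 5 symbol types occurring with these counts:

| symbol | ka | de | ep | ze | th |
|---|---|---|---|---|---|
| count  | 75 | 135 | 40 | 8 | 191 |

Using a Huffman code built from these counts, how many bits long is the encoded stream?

Build the Huffman tree bottom-up:
merge ze(8) and ep(40): 48
merge 48 and ka(75): 123
merge 123 and de(135): 258
merge th(191) and 258: 449
Total encoded bits = sum of merged weights = 48 + 123 + 258 + 449 = 878.

878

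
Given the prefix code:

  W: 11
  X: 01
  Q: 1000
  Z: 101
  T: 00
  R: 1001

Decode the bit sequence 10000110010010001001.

Read left to right; each codeword is recognised as soon as it completes (prefix code):
  1000→Q | 01→X | 1001→R | 00→T | 1000→Q | 1001→R
Decoded message: QXRTQR

QXRTQR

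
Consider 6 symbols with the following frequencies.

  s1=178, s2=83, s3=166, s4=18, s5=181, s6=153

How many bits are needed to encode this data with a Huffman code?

1913

Greedily combine the two least-frequent nodes:
s4(18) + s2(83) → 101
101 + s6(153) → 254
s3(166) + s1(178) → 344
s5(181) + 254 → 435
344 + 435 → 779
Total encoded bits = sum of merged weights = 101 + 254 + 344 + 435 + 779 = 1913.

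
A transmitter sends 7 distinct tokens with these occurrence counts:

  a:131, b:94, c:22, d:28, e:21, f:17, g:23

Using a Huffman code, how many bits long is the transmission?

801

Merge the two smallest weights repeatedly:
merge f(17) and e(21): 38
merge c(22) and g(23): 45
merge d(28) and 38: 66
merge 45 and 66: 111
merge b(94) and 111: 205
merge a(131) and 205: 336
Each symbol's bit-cost is frequency × depth; summing gives 801 bits (equivalently 38 + 45 + 66 + 111 + 205 + 336).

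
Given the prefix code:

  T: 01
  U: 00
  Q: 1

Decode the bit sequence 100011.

Read left to right; each codeword is recognised as soon as it completes (prefix code):
  1→Q | 00→U | 01→T | 1→Q
Decoded message: QUTQ

QUTQ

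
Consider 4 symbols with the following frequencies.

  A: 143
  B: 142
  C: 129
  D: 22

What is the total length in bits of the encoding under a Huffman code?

872

Greedily combine the two least-frequent nodes:
merge D(22) and C(129): 151
merge B(142) and A(143): 285
merge 151 and 285: 436
The encoded length is the sum of every internal node's weight: 151 + 285 + 436 = 872 bits.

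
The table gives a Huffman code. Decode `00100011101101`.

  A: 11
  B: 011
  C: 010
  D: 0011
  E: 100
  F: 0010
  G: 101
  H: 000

FDGG

Read left to right; each codeword is recognised as soon as it completes (prefix code):
  0010→F | 0011→D | 101→G | 101→G
Decoded message: FDGG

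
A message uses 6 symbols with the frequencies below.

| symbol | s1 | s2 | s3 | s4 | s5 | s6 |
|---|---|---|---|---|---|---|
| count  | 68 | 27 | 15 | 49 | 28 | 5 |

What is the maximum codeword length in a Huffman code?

Merge the two lowest-weight nodes at each step:
merge s6(5) and s3(15): 20
merge 20 and s2(27): 47
merge s5(28) and 47: 75
merge s4(49) and s1(68): 117
merge 75 and 117: 192
Maximum depth reached is 4.

4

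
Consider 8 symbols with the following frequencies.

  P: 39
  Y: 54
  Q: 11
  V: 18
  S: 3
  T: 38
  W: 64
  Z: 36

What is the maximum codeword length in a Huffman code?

5

Merge the two lowest-weight nodes at each step:
merge S(3) and Q(11): 14
merge 14 and V(18): 32
merge 32 and Z(36): 68
merge T(38) and P(39): 77
merge Y(54) and W(64): 118
merge 68 and 77: 145
merge 118 and 145: 263
Maximum depth reached is 5.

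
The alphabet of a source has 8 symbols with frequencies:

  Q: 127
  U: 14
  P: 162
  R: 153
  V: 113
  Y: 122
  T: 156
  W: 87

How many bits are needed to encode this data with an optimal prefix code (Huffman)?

Greedily combine the two least-frequent nodes:
combine U(14), W(87) → 101
combine 101, V(113) → 214
combine Y(122), Q(127) → 249
combine R(153), T(156) → 309
combine P(162), 214 → 376
combine 249, 309 → 558
combine 376, 558 → 934
The encoded length is the sum of every internal node's weight: 101 + 214 + 249 + 309 + 376 + 558 + 934 = 2741 bits.

2741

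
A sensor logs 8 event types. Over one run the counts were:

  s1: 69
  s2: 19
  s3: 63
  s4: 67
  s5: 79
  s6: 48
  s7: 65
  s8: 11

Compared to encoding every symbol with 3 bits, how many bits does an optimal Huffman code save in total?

49

Fixed-length: 3 bits × 421 symbols = 1263 bits.
Huffman merges:
s8(11) + s2(19) → 30
30 + s6(48) → 78
s3(63) + s7(65) → 128
s4(67) + s1(69) → 136
78 + s5(79) → 157
128 + 136 → 264
157 + 264 → 421
Huffman total = 30 + 78 + 128 + 136 + 157 + 264 + 421 = 1214 bits.
Saving = 1263 − 1214 = 49 bits.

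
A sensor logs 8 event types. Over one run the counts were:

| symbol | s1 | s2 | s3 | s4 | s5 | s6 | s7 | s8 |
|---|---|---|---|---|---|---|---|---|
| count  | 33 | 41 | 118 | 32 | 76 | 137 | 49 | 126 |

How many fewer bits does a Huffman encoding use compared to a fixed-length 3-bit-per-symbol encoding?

Fixed-length: 3 bits × 612 symbols = 1836 bits.
Huffman merges:
combine s4(32), s1(33) → 65
combine s2(41), s7(49) → 90
combine 65, s5(76) → 141
combine 90, s3(118) → 208
combine s8(126), s6(137) → 263
combine 141, 208 → 349
combine 263, 349 → 612
Huffman total = 65 + 90 + 141 + 208 + 263 + 349 + 612 = 1728 bits.
Saving = 1836 − 1728 = 108 bits.

108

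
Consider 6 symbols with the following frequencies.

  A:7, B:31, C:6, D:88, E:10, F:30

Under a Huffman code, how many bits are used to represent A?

5

Repeatedly merge the two smallest:
merge C(6) and A(7): 13
merge E(10) and 13: 23
merge 23 and F(30): 53
merge B(31) and 53: 84
merge 84 and D(88): 172
A sits 5 levels below the root, so its codeword is 5 bits.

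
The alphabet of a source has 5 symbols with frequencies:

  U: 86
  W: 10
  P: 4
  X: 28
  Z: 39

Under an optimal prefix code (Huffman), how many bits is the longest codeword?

4

Merge the two lowest-weight nodes at each step:
combine P(4), W(10) → 14
combine 14, X(28) → 42
combine Z(39), 42 → 81
combine 81, U(86) → 167
Maximum depth reached is 4.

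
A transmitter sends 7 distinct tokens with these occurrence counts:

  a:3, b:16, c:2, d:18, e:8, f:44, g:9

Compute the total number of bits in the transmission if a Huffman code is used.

Greedily combine the two least-frequent nodes:
combine c(2), a(3) → 5
combine 5, e(8) → 13
combine g(9), 13 → 22
combine b(16), d(18) → 34
combine 22, 34 → 56
combine f(44), 56 → 100
Total encoded bits = sum of merged weights = 5 + 13 + 22 + 34 + 56 + 100 = 230.

230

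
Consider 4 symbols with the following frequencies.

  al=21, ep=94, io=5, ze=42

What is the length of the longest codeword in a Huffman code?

Merge the two lowest-weight nodes at each step:
combine io(5), al(21) → 26
combine 26, ze(42) → 68
combine 68, ep(94) → 162
The first pair merged (io, al) ends up deepest, at depth 3.

3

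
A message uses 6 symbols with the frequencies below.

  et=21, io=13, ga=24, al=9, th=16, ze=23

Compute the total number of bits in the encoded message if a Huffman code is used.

271

Merge the two smallest weights repeatedly:
al(9) + io(13) → 22
th(16) + et(21) → 37
22 + ze(23) → 45
ga(24) + 37 → 61
45 + 61 → 106
The encoded length is the sum of every internal node's weight: 22 + 37 + 45 + 61 + 106 = 271 bits.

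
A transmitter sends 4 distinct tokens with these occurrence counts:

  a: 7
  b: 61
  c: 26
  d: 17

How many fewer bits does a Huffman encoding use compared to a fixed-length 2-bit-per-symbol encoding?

Fixed-length: 2 bits × 111 symbols = 222 bits.
Huffman merges:
a(7) + d(17) → 24
24 + c(26) → 50
50 + b(61) → 111
Huffman total = 24 + 50 + 111 = 185 bits.
Saving = 222 − 185 = 37 bits.

37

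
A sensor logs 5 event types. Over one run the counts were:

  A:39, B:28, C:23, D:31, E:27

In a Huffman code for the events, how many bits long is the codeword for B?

Repeatedly merge the two smallest:
combine C(23), E(27) → 50
combine B(28), D(31) → 59
combine A(39), 50 → 89
combine 59, 89 → 148
The subtree containing B is merged 2 times, so code length = 2.

2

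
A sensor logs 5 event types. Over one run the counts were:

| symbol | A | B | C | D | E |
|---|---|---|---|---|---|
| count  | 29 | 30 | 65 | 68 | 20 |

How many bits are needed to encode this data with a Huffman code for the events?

Merge the two smallest weights repeatedly:
combine E(20), A(29) → 49
combine B(30), 49 → 79
combine C(65), D(68) → 133
combine 79, 133 → 212
Each symbol's bit-cost is frequency × depth; summing gives 473 bits (equivalently 49 + 79 + 133 + 212).

473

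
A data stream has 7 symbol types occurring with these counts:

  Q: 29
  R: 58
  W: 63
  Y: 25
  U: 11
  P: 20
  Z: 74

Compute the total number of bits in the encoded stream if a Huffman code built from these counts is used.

730

Build the Huffman tree bottom-up:
combine U(11), P(20) → 31
combine Y(25), Q(29) → 54
combine 31, 54 → 85
combine R(58), W(63) → 121
combine Z(74), 85 → 159
combine 121, 159 → 280
Total encoded bits = sum of merged weights = 31 + 54 + 85 + 121 + 159 + 280 = 730.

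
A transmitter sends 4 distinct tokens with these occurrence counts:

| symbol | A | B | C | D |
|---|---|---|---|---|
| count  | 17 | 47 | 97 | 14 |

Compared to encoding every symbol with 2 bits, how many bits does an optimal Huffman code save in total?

Fixed-length: 2 bits × 175 symbols = 350 bits.
Huffman merges:
combine D(14), A(17) → 31
combine 31, B(47) → 78
combine 78, C(97) → 175
Huffman total = 31 + 78 + 175 = 284 bits.
Saving = 350 − 284 = 66 bits.

66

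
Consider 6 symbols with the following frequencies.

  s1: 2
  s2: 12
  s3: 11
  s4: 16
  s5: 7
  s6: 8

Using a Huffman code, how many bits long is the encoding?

138

Merge the two smallest weights repeatedly:
s1(2) + s5(7) → 9
s6(8) + 9 → 17
s3(11) + s2(12) → 23
s4(16) + 17 → 33
23 + 33 → 56
Each symbol's bit-cost is frequency × depth; summing gives 138 bits (equivalently 9 + 17 + 23 + 33 + 56).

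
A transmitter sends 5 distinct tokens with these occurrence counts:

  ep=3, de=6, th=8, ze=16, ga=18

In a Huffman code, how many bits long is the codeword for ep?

Repeatedly merge the two smallest:
ep(3) + de(6) → 9
th(8) + 9 → 17
ze(16) + 17 → 33
ga(18) + 33 → 51
The subtree containing ep is merged 4 times, so code length = 4.

4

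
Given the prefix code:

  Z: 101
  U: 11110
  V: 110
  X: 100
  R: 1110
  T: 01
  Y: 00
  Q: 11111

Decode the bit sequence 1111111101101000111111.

Read left to right; each codeword is recognised as soon as it completes (prefix code):
  11111→Q | 1110→R | 110→V | 100→X | 01→T | 11111→Q
Decoded message: QRVXTQ

QRVXTQ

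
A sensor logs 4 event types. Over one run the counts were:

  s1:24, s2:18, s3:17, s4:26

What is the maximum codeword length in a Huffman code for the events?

2

Merge the two lowest-weight nodes at each step:
combine s3(17), s2(18) → 35
combine s1(24), s4(26) → 50
combine 35, 50 → 85
The rarest symbols sit at the bottom; the longest codeword is 2 bits.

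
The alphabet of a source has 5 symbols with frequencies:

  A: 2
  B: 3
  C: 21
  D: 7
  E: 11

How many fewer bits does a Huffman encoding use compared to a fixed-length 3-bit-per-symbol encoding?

Fixed-length: 3 bits × 44 symbols = 132 bits.
Huffman merges:
combine A(2), B(3) → 5
combine 5, D(7) → 12
combine E(11), 12 → 23
combine C(21), 23 → 44
Huffman total = 5 + 12 + 23 + 44 = 84 bits.
Saving = 132 − 84 = 48 bits.

48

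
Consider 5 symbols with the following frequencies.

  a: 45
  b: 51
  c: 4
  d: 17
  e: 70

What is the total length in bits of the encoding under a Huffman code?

391

Merge the two smallest weights repeatedly:
combine c(4), d(17) → 21
combine 21, a(45) → 66
combine b(51), 66 → 117
combine e(70), 117 → 187
Each symbol's bit-cost is frequency × depth; summing gives 391 bits (equivalently 21 + 66 + 117 + 187).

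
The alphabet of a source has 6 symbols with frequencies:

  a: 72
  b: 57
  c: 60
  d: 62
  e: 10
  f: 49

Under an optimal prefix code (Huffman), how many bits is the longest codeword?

4

Merge the two lowest-weight nodes at each step:
e(10) + f(49) → 59
b(57) + 59 → 116
c(60) + d(62) → 122
a(72) + 116 → 188
122 + 188 → 310
Maximum depth reached is 4.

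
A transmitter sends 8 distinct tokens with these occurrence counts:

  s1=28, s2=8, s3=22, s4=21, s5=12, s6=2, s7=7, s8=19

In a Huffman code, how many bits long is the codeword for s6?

5

Huffman merges, smallest pair first:
merge s6(2) and s7(7): 9
merge s2(8) and 9: 17
merge s5(12) and 17: 29
merge s8(19) and s4(21): 40
merge s3(22) and s1(28): 50
merge 29 and 40: 69
merge 50 and 69: 119
s6's leaf is at depth 5, giving a 5-bit codeword.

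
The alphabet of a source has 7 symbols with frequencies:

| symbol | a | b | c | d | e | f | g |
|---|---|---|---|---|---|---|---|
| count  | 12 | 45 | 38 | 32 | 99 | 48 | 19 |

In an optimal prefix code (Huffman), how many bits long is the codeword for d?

Repeatedly merge the two smallest:
a(12) + g(19) → 31
31 + d(32) → 63
c(38) + b(45) → 83
f(48) + 63 → 111
83 + e(99) → 182
111 + 182 → 293
d's leaf is at depth 3, giving a 3-bit codeword.

3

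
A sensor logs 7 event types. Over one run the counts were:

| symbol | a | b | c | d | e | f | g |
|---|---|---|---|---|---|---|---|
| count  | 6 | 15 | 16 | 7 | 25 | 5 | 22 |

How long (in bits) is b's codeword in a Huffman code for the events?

3

Huffman merges, smallest pair first:
f(5) + a(6) → 11
d(7) + 11 → 18
b(15) + c(16) → 31
18 + g(22) → 40
e(25) + 31 → 56
40 + 56 → 96
b's leaf is at depth 3, giving a 3-bit codeword.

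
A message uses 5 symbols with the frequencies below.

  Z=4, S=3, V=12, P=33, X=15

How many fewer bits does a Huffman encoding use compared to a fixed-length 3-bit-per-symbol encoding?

74

Fixed-length: 3 bits × 67 symbols = 201 bits.
Huffman merges:
merge S(3) and Z(4): 7
merge 7 and V(12): 19
merge X(15) and 19: 34
merge P(33) and 34: 67
Huffman total = 7 + 19 + 34 + 67 = 127 bits.
Saving = 201 − 127 = 74 bits.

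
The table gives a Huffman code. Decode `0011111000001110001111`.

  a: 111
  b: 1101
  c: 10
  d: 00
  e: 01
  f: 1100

dafdefea

Read left to right; each codeword is recognised as soon as it completes (prefix code):
  00→d | 111→a | 1100→f | 00→d | 01→e | 1100→f | 01→e | 111→a
Decoded message: dafdefea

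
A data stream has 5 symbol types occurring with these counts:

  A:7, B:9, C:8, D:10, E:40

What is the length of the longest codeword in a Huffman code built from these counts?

Merge the two lowest-weight nodes at each step:
A(7) + C(8) → 15
B(9) + D(10) → 19
15 + 19 → 34
34 + E(40) → 74
Maximum depth reached is 3.

3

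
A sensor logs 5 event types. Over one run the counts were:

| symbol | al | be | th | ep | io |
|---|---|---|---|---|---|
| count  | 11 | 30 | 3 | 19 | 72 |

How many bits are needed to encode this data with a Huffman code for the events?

Greedily combine the two least-frequent nodes:
combine th(3), al(11) → 14
combine 14, ep(19) → 33
combine be(30), 33 → 63
combine 63, io(72) → 135
The encoded length is the sum of every internal node's weight: 14 + 33 + 63 + 135 = 245 bits.

245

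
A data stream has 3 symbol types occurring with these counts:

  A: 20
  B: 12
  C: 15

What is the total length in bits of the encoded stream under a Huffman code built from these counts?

Merge the two smallest weights repeatedly:
combine B(12), C(15) → 27
combine A(20), 27 → 47
Each symbol's bit-cost is frequency × depth; summing gives 74 bits (equivalently 27 + 47).

74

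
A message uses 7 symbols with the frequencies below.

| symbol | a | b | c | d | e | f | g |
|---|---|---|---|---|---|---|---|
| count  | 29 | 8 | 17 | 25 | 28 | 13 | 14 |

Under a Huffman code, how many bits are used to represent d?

3

Repeatedly merge the two smallest:
merge b(8) and f(13): 21
merge g(14) and c(17): 31
merge 21 and d(25): 46
merge e(28) and a(29): 57
merge 31 and 46: 77
merge 57 and 77: 134
d's leaf is at depth 3, giving a 3-bit codeword.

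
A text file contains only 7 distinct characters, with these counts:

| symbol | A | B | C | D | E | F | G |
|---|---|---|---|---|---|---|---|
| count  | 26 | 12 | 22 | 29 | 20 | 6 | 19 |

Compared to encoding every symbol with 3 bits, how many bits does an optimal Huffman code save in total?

37

Fixed-length: 3 bits × 134 symbols = 402 bits.
Huffman merges:
F(6) + B(12) → 18
18 + G(19) → 37
E(20) + C(22) → 42
A(26) + D(29) → 55
37 + 42 → 79
55 + 79 → 134
Huffman total = 18 + 37 + 42 + 55 + 79 + 134 = 365 bits.
Saving = 402 − 365 = 37 bits.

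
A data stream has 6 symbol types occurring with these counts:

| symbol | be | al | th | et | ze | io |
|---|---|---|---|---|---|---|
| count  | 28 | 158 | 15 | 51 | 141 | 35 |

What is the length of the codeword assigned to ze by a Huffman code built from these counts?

2

Repeatedly merge the two smallest:
th(15) + be(28) → 43
io(35) + 43 → 78
et(51) + 78 → 129
129 + ze(141) → 270
al(158) + 270 → 428
ze's leaf is at depth 2, giving a 2-bit codeword.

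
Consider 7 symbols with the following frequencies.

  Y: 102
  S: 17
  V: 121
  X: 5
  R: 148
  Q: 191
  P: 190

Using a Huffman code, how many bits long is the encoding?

1939

Build the Huffman tree bottom-up:
combine X(5), S(17) → 22
combine 22, Y(102) → 124
combine V(121), 124 → 245
combine R(148), P(190) → 338
combine Q(191), 245 → 436
combine 338, 436 → 774
Each symbol's bit-cost is frequency × depth; summing gives 1939 bits (equivalently 22 + 124 + 245 + 338 + 436 + 774).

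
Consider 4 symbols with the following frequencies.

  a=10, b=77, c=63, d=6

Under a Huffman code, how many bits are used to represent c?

2

Build the tree from the bottom:
d(6) + a(10) → 16
16 + c(63) → 79
b(77) + 79 → 156
c's leaf is at depth 2, giving a 2-bit codeword.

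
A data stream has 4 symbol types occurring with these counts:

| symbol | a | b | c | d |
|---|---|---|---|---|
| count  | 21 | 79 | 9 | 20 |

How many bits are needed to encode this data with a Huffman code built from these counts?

Build the Huffman tree bottom-up:
merge c(9) and d(20): 29
merge a(21) and 29: 50
merge 50 and b(79): 129
Total encoded bits = sum of merged weights = 29 + 50 + 129 = 208.

208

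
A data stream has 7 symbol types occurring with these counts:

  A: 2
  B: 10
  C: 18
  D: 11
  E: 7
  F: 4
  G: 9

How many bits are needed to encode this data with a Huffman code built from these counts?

160

Merge the two smallest weights repeatedly:
combine A(2), F(4) → 6
combine 6, E(7) → 13
combine G(9), B(10) → 19
combine D(11), 13 → 24
combine C(18), 19 → 37
combine 24, 37 → 61
Each symbol's bit-cost is frequency × depth; summing gives 160 bits (equivalently 6 + 13 + 19 + 24 + 37 + 61).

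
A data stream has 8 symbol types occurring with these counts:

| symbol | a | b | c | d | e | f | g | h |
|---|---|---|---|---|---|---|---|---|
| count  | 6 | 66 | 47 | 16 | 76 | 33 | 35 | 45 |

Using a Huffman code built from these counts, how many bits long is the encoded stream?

907

Merge the two smallest weights repeatedly:
a(6) + d(16) → 22
22 + f(33) → 55
g(35) + h(45) → 80
c(47) + 55 → 102
b(66) + e(76) → 142
80 + 102 → 182
142 + 182 → 324
The encoded length is the sum of every internal node's weight: 22 + 55 + 80 + 102 + 142 + 182 + 324 = 907 bits.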